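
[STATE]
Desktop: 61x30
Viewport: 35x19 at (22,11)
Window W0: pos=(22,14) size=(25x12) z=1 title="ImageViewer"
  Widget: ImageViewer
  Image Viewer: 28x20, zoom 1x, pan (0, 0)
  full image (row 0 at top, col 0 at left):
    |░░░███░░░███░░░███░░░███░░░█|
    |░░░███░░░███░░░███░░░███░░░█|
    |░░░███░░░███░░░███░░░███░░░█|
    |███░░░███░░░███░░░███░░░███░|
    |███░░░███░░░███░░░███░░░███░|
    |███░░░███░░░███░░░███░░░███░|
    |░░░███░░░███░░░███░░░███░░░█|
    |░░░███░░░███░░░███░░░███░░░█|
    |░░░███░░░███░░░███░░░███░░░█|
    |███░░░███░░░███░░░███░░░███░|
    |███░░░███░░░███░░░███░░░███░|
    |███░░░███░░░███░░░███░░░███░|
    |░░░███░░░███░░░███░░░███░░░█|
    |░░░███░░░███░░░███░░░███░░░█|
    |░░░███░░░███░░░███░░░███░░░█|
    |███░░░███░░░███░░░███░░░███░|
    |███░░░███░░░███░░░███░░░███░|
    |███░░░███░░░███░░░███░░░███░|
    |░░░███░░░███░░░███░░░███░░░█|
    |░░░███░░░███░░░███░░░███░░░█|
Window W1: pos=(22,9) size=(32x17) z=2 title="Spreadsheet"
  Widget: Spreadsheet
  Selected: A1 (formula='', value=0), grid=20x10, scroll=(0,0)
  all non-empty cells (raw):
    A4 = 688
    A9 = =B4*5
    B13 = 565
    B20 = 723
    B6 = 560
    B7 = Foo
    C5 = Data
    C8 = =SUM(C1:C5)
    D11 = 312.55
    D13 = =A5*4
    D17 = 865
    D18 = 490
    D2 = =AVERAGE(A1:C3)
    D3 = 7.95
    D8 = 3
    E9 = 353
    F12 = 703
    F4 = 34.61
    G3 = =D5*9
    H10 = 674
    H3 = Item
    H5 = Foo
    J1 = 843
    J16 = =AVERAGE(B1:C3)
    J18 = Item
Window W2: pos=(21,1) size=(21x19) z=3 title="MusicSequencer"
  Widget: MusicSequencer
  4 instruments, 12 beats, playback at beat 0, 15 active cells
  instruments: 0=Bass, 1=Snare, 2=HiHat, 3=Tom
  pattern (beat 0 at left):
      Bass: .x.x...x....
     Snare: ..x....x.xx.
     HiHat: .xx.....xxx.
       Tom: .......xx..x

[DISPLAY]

                   ┃───────────┨   
                   ┃           ┃   
                   ┃    C      ┃   
                   ┃-----------┃   
                   ┃0       0  ┃   
                   ┃0       0  ┃   
                   ┃0       0  ┃   
                   ┃0       0  ┃   
━━━━━━━━━━━━━━━━━━━┛0Data      ┃   
┃  6        0     560       0  ┃   
┃  7        0Foo            0  ┃   
┃  8        0       0       0  ┃   
┃  9        0       0       0  ┃   
┃ 10        0       0       0  ┃   
┗━━━━━━━━━━━━━━━━━━━━━━━━━━━━━━┛   
                                   
                                   
                                   
                                   


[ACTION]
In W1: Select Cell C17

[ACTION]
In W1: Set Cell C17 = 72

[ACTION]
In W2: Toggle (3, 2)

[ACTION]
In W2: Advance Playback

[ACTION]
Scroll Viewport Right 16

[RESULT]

               ┃───────────┨       
               ┃           ┃       
               ┃    C      ┃       
               ┃-----------┃       
               ┃0       0  ┃       
               ┃0       0  ┃       
               ┃0       0  ┃       
               ┃0       0  ┃       
━━━━━━━━━━━━━━━┛0Data      ┃       
        0     560       0  ┃       
        0Foo            0  ┃       
        0       0       0  ┃       
        0       0       0  ┃       
        0       0       0  ┃       
━━━━━━━━━━━━━━━━━━━━━━━━━━━┛       
                                   
                                   
                                   
                                   


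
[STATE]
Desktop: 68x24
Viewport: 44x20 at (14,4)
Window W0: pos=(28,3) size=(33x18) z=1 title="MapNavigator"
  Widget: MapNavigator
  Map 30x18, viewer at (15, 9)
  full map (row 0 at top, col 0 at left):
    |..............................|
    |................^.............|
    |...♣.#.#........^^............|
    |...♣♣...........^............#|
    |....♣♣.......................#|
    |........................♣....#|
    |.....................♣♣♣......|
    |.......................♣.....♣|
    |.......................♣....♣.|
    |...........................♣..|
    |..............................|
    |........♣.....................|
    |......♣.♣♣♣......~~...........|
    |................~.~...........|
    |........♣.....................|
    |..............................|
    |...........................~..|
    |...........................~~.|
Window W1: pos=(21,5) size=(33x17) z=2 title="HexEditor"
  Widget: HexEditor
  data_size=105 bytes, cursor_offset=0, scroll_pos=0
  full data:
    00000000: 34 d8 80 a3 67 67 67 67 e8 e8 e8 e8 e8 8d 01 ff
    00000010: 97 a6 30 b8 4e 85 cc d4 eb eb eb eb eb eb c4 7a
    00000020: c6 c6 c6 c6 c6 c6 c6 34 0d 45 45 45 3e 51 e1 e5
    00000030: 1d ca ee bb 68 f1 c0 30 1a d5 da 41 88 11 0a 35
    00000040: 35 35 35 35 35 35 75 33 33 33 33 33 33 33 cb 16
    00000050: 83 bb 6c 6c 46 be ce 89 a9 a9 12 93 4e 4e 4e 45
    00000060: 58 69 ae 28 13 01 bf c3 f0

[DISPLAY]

              ┃ MapNavigator                
       ┏━━━━━━━━━━━━━━━━━━━━━━━━━━━━━━━┓────
       ┃ HexEditor                     ┃....
       ┠───────────────────────────────┨....
       ┃00000000  34 d8 80 a3 67 67 67 ┃....
       ┃00000010  97 a6 30 b8 4e 85 cc ┃....
       ┃00000020  c6 c6 c6 c6 c6 c6 c6 ┃....
       ┃00000030  1d ca ee bb 68 f1 c0 ┃....
       ┃00000040  35 35 35 35 35 35 75 ┃...♣
       ┃00000050  83 bb 6c 6c 46 be ce ┃..♣.
       ┃00000060  58 69 ae 28 13 01 bf ┃....
       ┃                               ┃....
       ┃                               ┃....
       ┃                               ┃....
       ┃                               ┃....
       ┃                               ┃....
       ┃                               ┃━━━━
       ┗━━━━━━━━━━━━━━━━━━━━━━━━━━━━━━━┛    
                                            
                                            


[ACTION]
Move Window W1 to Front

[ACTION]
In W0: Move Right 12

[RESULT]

              ┃ MapNavigator                
       ┏━━━━━━━━━━━━━━━━━━━━━━━━━━━━━━━┓────
       ┃ HexEditor                     ┃    
       ┠───────────────────────────────┨    
       ┃00000000  34 d8 80 a3 67 67 67 ┃    
       ┃00000010  97 a6 30 b8 4e 85 cc ┃    
       ┃00000020  c6 c6 c6 c6 c6 c6 c6 ┃    
       ┃00000030  1d ca ee bb 68 f1 c0 ┃    
       ┃00000040  35 35 35 35 35 35 75 ┃    
       ┃00000050  83 bb 6c 6c 46 be ce ┃    
       ┃00000060  58 69 ae 28 13 01 bf ┃    
       ┃                               ┃    
       ┃                               ┃    
       ┃                               ┃    
       ┃                               ┃    
       ┃                               ┃    
       ┃                               ┃━━━━
       ┗━━━━━━━━━━━━━━━━━━━━━━━━━━━━━━━┛    
                                            
                                            


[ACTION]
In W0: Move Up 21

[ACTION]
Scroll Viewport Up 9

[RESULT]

                                            
                                            
                                            
              ┏━━━━━━━━━━━━━━━━━━━━━━━━━━━━━
              ┃ MapNavigator                
       ┏━━━━━━━━━━━━━━━━━━━━━━━━━━━━━━━┓────
       ┃ HexEditor                     ┃    
       ┠───────────────────────────────┨    
       ┃00000000  34 d8 80 a3 67 67 67 ┃    
       ┃00000010  97 a6 30 b8 4e 85 cc ┃    
       ┃00000020  c6 c6 c6 c6 c6 c6 c6 ┃    
       ┃00000030  1d ca ee bb 68 f1 c0 ┃    
       ┃00000040  35 35 35 35 35 35 75 ┃    
       ┃00000050  83 bb 6c 6c 46 be ce ┃    
       ┃00000060  58 69 ae 28 13 01 bf ┃    
       ┃                               ┃    
       ┃                               ┃    
       ┃                               ┃    
       ┃                               ┃    
       ┃                               ┃    


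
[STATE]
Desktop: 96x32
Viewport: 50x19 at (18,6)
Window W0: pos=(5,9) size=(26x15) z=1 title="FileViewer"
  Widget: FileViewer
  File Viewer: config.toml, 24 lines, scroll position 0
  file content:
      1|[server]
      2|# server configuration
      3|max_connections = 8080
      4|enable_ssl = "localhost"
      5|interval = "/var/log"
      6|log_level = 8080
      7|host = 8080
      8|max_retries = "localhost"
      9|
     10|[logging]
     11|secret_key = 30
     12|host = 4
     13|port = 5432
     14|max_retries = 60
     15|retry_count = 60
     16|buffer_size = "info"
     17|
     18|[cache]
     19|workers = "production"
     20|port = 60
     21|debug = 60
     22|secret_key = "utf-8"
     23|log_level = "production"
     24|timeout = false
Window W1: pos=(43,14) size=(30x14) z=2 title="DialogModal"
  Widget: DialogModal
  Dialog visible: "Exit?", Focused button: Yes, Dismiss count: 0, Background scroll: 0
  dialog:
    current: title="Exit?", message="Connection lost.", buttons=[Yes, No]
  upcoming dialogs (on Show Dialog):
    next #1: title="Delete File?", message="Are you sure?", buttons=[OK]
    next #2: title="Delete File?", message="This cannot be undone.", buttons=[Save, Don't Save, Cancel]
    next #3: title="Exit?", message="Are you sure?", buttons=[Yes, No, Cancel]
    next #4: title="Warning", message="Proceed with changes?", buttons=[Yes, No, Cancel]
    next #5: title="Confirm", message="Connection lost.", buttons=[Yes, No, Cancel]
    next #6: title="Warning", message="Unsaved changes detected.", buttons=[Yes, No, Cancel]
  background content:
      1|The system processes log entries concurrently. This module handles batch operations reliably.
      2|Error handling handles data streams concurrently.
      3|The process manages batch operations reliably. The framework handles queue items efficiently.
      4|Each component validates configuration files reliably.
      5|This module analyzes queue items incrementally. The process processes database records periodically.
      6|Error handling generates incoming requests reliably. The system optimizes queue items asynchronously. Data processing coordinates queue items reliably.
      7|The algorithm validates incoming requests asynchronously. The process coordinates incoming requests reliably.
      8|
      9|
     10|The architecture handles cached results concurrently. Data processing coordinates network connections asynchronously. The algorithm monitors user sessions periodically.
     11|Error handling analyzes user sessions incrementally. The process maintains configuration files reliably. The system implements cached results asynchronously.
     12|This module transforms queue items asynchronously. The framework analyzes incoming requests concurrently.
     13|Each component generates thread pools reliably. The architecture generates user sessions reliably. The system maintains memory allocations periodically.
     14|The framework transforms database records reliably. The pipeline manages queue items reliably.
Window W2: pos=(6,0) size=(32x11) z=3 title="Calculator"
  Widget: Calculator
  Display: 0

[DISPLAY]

─┼───┤             ┃                              
 │ × │             ┃                              
─┼───┤             ┃                              
 │ - │             ┃                              
━━━━━━━━━━━━━━━━━━━┛                              
────────────┨                                     
           ▲┃                                     
figuration █┃                                     
ons = 8080 ░┃            ┏━━━━━━━━━━━━━━━━━━━━━━━━
 "localhost░┃            ┃ DialogModal            
/var/log"  ░┃            ┠────────────────────────
8080       ░┃            ┃The system processes log
           ░┃            ┃Error handling handles d
= "localhos░┃            ┃The ┌──────────────────┐
           ░┃            ┃Each│      Exit?       │
           ░┃            ┃This│ Connection lost. │
 30        ▼┃            ┃Erro│    [Yes]  No     │
━━━━━━━━━━━━┛            ┃The └──────────────────┘
                         ┃                        


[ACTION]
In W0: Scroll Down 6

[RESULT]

─┼───┤             ┃                              
 │ × │             ┃                              
─┼───┤             ┃                              
 │ - │             ┃                              
━━━━━━━━━━━━━━━━━━━┛                              
────────────┨                                     
           ▲┃                                     
= "localhos░┃                                     
           ░┃            ┏━━━━━━━━━━━━━━━━━━━━━━━━
           ░┃            ┃ DialogModal            
 30        ░┃            ┠────────────────────────
           █┃            ┃The system processes log
           ░┃            ┃Error handling handles d
= 60       ░┃            ┃The ┌──────────────────┐
= 60       ░┃            ┃Each│      Exit?       │
= "info"   ░┃            ┃This│ Connection lost. │
           ▼┃            ┃Erro│    [Yes]  No     │
━━━━━━━━━━━━┛            ┃The └──────────────────┘
                         ┃                        


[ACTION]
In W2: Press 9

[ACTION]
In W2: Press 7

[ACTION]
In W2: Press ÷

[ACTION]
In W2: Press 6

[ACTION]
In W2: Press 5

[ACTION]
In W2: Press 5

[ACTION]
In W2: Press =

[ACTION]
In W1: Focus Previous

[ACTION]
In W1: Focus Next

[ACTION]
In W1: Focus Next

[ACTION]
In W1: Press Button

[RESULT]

─┼───┤             ┃                              
 │ × │             ┃                              
─┼───┤             ┃                              
 │ - │             ┃                              
━━━━━━━━━━━━━━━━━━━┛                              
────────────┨                                     
           ▲┃                                     
= "localhos░┃                                     
           ░┃            ┏━━━━━━━━━━━━━━━━━━━━━━━━
           ░┃            ┃ DialogModal            
 30        ░┃            ┠────────────────────────
           █┃            ┃The system processes log
           ░┃            ┃Error handling handles d
= 60       ░┃            ┃The process manages batc
= 60       ░┃            ┃Each component validates
= "info"   ░┃            ┃This module analyzes que
           ▼┃            ┃Error handling generates
━━━━━━━━━━━━┛            ┃The algorithm validates 
                         ┃                        


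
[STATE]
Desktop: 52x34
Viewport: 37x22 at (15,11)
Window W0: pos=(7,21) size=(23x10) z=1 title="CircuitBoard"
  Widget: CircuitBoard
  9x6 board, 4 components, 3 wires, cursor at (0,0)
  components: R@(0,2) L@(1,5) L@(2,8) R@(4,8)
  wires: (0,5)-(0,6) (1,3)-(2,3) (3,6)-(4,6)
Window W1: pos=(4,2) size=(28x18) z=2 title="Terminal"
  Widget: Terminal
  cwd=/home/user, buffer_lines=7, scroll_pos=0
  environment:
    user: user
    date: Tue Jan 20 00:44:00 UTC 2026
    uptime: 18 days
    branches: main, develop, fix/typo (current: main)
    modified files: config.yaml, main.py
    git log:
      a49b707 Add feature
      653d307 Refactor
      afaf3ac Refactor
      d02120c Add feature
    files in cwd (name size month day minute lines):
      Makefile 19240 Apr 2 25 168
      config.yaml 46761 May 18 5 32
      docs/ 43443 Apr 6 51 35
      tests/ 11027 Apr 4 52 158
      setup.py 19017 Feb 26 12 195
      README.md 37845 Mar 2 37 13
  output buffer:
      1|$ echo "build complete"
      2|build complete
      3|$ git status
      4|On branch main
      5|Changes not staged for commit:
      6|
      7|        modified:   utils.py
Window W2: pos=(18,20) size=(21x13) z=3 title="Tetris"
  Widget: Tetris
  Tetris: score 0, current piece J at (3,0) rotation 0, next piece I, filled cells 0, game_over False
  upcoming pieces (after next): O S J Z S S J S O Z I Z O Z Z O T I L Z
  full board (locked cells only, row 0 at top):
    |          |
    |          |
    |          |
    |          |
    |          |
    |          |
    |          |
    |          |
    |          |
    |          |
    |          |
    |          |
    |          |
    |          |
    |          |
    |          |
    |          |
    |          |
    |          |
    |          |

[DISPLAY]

dified:   utils.┃                    
                ┃                    
                ┃                    
                ┃                    
                ┃                    
                ┃                    
                ┃                    
                ┃                    
━━━━━━━━━━━━━━━━┛                    
   ┏━━━━━━━━━━━━━━━━━━━┓             
━━━┃ Tetris            ┃             
tBo┠───────────────────┨             
───┃          │Next:   ┃             
2 3┃          │████    ┃             
   ┃          │        ┃             
   ┃          │        ┃             
   ┃          │        ┃             
   ┃          │        ┃             
   ┃          │Score:  ┃             
━━━┃          │0       ┃             
   ┃          │        ┃             
   ┗━━━━━━━━━━━━━━━━━━━┛             


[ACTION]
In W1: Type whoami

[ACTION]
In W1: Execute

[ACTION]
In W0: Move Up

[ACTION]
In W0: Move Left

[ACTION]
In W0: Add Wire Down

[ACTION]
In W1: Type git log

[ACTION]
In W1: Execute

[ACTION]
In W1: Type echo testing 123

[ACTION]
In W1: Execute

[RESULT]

                ┃                    
d feature       ┃                    
factor          ┃                    
factor          ┃                    
d feature       ┃                    
ting 123        ┃                    
3               ┃                    
                ┃                    
━━━━━━━━━━━━━━━━┛                    
   ┏━━━━━━━━━━━━━━━━━━━┓             
━━━┃ Tetris            ┃             
tBo┠───────────────────┨             
───┃          │Next:   ┃             
2 3┃          │████    ┃             
   ┃          │        ┃             
   ┃          │        ┃             
   ┃          │        ┃             
   ┃          │        ┃             
   ┃          │Score:  ┃             
━━━┃          │0       ┃             
   ┃          │        ┃             
   ┗━━━━━━━━━━━━━━━━━━━┛             


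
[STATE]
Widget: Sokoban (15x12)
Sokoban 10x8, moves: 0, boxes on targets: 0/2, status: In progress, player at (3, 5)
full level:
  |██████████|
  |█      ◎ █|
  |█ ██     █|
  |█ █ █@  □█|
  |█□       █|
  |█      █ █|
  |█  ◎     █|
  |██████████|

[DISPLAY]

██████████     
█      ◎ █     
█ ██     █     
█ █ █@  □█     
█□       █     
█      █ █     
█  ◎     █     
██████████     
Moves: 0  0/2  
               
               
               


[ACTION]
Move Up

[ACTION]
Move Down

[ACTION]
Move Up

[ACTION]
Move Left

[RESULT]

██████████     
█      ◎ █     
█ ██@    █     
█ █ █   □█     
█□       █     
█      █ █     
█  ◎     █     
██████████     
Moves: 4  0/2  
               
               
               


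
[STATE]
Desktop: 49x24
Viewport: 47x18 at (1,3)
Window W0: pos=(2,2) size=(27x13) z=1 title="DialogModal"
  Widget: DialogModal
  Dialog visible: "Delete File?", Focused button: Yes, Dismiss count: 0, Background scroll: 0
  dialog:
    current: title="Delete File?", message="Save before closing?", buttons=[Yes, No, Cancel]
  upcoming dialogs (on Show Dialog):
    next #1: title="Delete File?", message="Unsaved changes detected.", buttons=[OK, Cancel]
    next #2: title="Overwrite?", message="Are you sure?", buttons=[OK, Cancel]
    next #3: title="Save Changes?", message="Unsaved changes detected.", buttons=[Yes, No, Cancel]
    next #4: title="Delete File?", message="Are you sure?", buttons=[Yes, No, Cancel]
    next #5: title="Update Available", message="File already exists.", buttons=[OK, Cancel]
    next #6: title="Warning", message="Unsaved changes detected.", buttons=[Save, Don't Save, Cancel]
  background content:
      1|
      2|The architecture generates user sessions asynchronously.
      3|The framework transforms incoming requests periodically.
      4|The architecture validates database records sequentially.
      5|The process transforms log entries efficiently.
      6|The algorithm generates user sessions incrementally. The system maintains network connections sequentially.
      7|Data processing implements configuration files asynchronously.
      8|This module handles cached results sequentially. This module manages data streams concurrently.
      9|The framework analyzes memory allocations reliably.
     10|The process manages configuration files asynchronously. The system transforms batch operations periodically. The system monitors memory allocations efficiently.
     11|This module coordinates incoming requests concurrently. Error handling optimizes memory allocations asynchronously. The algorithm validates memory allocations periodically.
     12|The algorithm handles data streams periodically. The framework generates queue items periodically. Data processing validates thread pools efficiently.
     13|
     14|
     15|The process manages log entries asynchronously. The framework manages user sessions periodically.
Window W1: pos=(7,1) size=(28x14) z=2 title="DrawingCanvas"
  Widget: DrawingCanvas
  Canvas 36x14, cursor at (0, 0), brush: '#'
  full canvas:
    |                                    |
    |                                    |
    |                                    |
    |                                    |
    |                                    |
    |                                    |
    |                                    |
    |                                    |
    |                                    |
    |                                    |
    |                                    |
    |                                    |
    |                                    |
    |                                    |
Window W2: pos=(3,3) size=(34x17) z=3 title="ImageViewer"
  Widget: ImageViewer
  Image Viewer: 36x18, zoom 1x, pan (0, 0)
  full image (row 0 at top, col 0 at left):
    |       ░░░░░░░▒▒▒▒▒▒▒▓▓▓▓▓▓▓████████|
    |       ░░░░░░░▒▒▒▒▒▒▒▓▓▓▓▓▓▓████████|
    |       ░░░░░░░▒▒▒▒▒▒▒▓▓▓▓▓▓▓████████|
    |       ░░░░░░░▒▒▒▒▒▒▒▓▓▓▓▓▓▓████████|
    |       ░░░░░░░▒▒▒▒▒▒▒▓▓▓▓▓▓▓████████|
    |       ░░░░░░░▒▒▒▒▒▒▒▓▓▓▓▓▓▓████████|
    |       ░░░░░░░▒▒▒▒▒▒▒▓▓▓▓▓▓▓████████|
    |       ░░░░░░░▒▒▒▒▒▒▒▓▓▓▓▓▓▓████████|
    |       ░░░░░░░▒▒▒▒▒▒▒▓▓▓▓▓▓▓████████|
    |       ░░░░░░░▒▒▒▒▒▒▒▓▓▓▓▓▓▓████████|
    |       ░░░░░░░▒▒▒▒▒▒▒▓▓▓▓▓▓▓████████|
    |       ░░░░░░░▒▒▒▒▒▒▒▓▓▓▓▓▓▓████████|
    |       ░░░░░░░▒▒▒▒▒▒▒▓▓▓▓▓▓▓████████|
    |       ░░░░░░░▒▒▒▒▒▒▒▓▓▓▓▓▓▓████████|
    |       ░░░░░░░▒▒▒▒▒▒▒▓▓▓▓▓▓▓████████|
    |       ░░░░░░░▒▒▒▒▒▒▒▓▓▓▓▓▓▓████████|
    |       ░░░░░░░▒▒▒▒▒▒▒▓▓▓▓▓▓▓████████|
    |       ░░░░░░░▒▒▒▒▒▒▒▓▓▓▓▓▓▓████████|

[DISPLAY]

 ┃┏━━━━━━━━━━━━━━━━━━━━━━━━━━━━━━━━┓           
 ┠┃ ImageViewer                    ┃           
 ┃┠────────────────────────────────┨           
 ┃┃       ░░░░░░░▒▒▒▒▒▒▒▓▓▓▓▓▓▓████┃           
 ┃┃       ░░░░░░░▒▒▒▒▒▒▒▓▓▓▓▓▓▓████┃           
 ┃┃       ░░░░░░░▒▒▒▒▒▒▒▓▓▓▓▓▓▓████┃           
 ┃┃       ░░░░░░░▒▒▒▒▒▒▒▓▓▓▓▓▓▓████┃           
 ┃┃       ░░░░░░░▒▒▒▒▒▒▒▓▓▓▓▓▓▓████┃           
 ┃┃       ░░░░░░░▒▒▒▒▒▒▒▓▓▓▓▓▓▓████┃           
 ┃┃       ░░░░░░░▒▒▒▒▒▒▒▓▓▓▓▓▓▓████┃           
 ┃┃       ░░░░░░░▒▒▒▒▒▒▒▓▓▓▓▓▓▓████┃           
 ┗┃       ░░░░░░░▒▒▒▒▒▒▒▓▓▓▓▓▓▓████┃           
  ┃       ░░░░░░░▒▒▒▒▒▒▒▓▓▓▓▓▓▓████┃           
  ┃       ░░░░░░░▒▒▒▒▒▒▒▓▓▓▓▓▓▓████┃           
  ┃       ░░░░░░░▒▒▒▒▒▒▒▓▓▓▓▓▓▓████┃           
  ┃       ░░░░░░░▒▒▒▒▒▒▒▓▓▓▓▓▓▓████┃           
  ┗━━━━━━━━━━━━━━━━━━━━━━━━━━━━━━━━┛           
                                               


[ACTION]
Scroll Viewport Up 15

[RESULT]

                                               
      ┏━━━━━━━━━━━━━━━━━━━━━━━━━━┓             
 ┏━━━━┃ DrawingCanvas            ┃             
 ┃┏━━━━━━━━━━━━━━━━━━━━━━━━━━━━━━━━┓           
 ┠┃ ImageViewer                    ┃           
 ┃┠────────────────────────────────┨           
 ┃┃       ░░░░░░░▒▒▒▒▒▒▒▓▓▓▓▓▓▓████┃           
 ┃┃       ░░░░░░░▒▒▒▒▒▒▒▓▓▓▓▓▓▓████┃           
 ┃┃       ░░░░░░░▒▒▒▒▒▒▒▓▓▓▓▓▓▓████┃           
 ┃┃       ░░░░░░░▒▒▒▒▒▒▒▓▓▓▓▓▓▓████┃           
 ┃┃       ░░░░░░░▒▒▒▒▒▒▒▓▓▓▓▓▓▓████┃           
 ┃┃       ░░░░░░░▒▒▒▒▒▒▒▓▓▓▓▓▓▓████┃           
 ┃┃       ░░░░░░░▒▒▒▒▒▒▒▓▓▓▓▓▓▓████┃           
 ┃┃       ░░░░░░░▒▒▒▒▒▒▒▓▓▓▓▓▓▓████┃           
 ┗┃       ░░░░░░░▒▒▒▒▒▒▒▓▓▓▓▓▓▓████┃           
  ┃       ░░░░░░░▒▒▒▒▒▒▒▓▓▓▓▓▓▓████┃           
  ┃       ░░░░░░░▒▒▒▒▒▒▒▓▓▓▓▓▓▓████┃           
  ┃       ░░░░░░░▒▒▒▒▒▒▒▓▓▓▓▓▓▓████┃           


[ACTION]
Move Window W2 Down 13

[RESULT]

                                               
      ┏━━━━━━━━━━━━━━━━━━━━━━━━━━┓             
 ┏━━━━┃ DrawingCanvas            ┃             
 ┃ Dia┠──────────────────────────┨             
 ┠────┃+                         ┃             
 ┃    ┃                          ┃             
 ┃The ┃                          ┃             
 ┃┏━━━━━━━━━━━━━━━━━━━━━━━━━━━━━━━━┓           
 ┃┃ ImageViewer                    ┃           
 ┃┠────────────────────────────────┨           
 ┃┃       ░░░░░░░▒▒▒▒▒▒▒▓▓▓▓▓▓▓████┃           
 ┃┃       ░░░░░░░▒▒▒▒▒▒▒▓▓▓▓▓▓▓████┃           
 ┃┃       ░░░░░░░▒▒▒▒▒▒▒▓▓▓▓▓▓▓████┃           
 ┃┃       ░░░░░░░▒▒▒▒▒▒▒▓▓▓▓▓▓▓████┃           
 ┗┃       ░░░░░░░▒▒▒▒▒▒▒▓▓▓▓▓▓▓████┃           
  ┃       ░░░░░░░▒▒▒▒▒▒▒▓▓▓▓▓▓▓████┃           
  ┃       ░░░░░░░▒▒▒▒▒▒▒▓▓▓▓▓▓▓████┃           
  ┃       ░░░░░░░▒▒▒▒▒▒▒▓▓▓▓▓▓▓████┃           


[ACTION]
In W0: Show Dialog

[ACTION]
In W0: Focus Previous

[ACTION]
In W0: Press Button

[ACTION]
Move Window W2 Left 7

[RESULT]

                                               
      ┏━━━━━━━━━━━━━━━━━━━━━━━━━━┓             
 ┏━━━━┃ DrawingCanvas            ┃             
 ┃ Dia┠──────────────────────────┨             
 ┠────┃+                         ┃             
 ┃    ┃                          ┃             
 ┃The ┃                          ┃             
━━━━━━━━━━━━━━━━━━━━━━━━━━━━━━━━┓┃             
 ImageViewer                    ┃┃             
────────────────────────────────┨┃             
       ░░░░░░░▒▒▒▒▒▒▒▓▓▓▓▓▓▓████┃┃             
       ░░░░░░░▒▒▒▒▒▒▒▓▓▓▓▓▓▓████┃┃             
       ░░░░░░░▒▒▒▒▒▒▒▓▓▓▓▓▓▓████┃┃             
       ░░░░░░░▒▒▒▒▒▒▒▓▓▓▓▓▓▓████┃┃             
       ░░░░░░░▒▒▒▒▒▒▒▓▓▓▓▓▓▓████┃┛             
       ░░░░░░░▒▒▒▒▒▒▒▓▓▓▓▓▓▓████┃              
       ░░░░░░░▒▒▒▒▒▒▒▓▓▓▓▓▓▓████┃              
       ░░░░░░░▒▒▒▒▒▒▒▓▓▓▓▓▓▓████┃              


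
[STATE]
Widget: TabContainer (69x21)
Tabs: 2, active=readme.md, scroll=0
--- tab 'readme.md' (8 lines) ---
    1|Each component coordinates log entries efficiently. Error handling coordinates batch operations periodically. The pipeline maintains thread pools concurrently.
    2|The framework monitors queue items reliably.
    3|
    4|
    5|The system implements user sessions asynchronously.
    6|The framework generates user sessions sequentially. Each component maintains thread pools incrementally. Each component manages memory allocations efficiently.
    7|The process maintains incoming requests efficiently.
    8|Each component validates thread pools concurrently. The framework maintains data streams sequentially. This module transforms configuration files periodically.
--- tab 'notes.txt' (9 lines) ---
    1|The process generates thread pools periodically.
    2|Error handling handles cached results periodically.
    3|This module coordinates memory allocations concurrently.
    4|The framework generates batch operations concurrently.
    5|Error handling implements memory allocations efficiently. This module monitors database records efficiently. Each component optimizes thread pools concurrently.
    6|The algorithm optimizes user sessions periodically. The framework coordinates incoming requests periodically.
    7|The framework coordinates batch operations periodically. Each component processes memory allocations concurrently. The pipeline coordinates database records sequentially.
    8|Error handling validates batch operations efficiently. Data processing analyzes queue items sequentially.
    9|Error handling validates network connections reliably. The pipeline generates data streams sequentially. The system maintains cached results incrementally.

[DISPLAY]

[readme.md]│ notes.txt                                               
─────────────────────────────────────────────────────────────────────
Each component coordinates log entries efficiently. Error handling co
The framework monitors queue items reliably.                         
                                                                     
                                                                     
The system implements user sessions asynchronously.                  
The framework generates user sessions sequentially. Each component ma
The process maintains incoming requests efficiently.                 
Each component validates thread pools concurrently. The framework mai
                                                                     
                                                                     
                                                                     
                                                                     
                                                                     
                                                                     
                                                                     
                                                                     
                                                                     
                                                                     
                                                                     


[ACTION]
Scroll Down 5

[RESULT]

[readme.md]│ notes.txt                                               
─────────────────────────────────────────────────────────────────────
The framework generates user sessions sequentially. Each component ma
The process maintains incoming requests efficiently.                 
Each component validates thread pools concurrently. The framework mai
                                                                     
                                                                     
                                                                     
                                                                     
                                                                     
                                                                     
                                                                     
                                                                     
                                                                     
                                                                     
                                                                     
                                                                     
                                                                     
                                                                     
                                                                     
                                                                     


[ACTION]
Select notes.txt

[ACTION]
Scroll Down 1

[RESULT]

 readme.md │[notes.txt]                                              
─────────────────────────────────────────────────────────────────────
Error handling handles cached results periodically.                  
This module coordinates memory allocations concurrently.             
The framework generates batch operations concurrently.               
Error handling implements memory allocations efficiently. This module
The algorithm optimizes user sessions periodically. The framework coo
The framework coordinates batch operations periodically. Each compone
Error handling validates batch operations efficiently. Data processin
Error handling validates network connections reliably. The pipeline g
                                                                     
                                                                     
                                                                     
                                                                     
                                                                     
                                                                     
                                                                     
                                                                     
                                                                     
                                                                     
                                                                     


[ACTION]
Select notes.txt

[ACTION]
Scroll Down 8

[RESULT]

 readme.md │[notes.txt]                                              
─────────────────────────────────────────────────────────────────────
Error handling validates network connections reliably. The pipeline g
                                                                     
                                                                     
                                                                     
                                                                     
                                                                     
                                                                     
                                                                     
                                                                     
                                                                     
                                                                     
                                                                     
                                                                     
                                                                     
                                                                     
                                                                     
                                                                     
                                                                     
                                                                     
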